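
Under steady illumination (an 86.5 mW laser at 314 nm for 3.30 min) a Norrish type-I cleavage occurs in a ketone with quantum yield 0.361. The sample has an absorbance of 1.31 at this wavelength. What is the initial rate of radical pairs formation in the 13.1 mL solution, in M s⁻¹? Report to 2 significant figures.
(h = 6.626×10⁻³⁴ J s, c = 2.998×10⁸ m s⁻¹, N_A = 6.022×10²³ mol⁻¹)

Photon energy at 314 nm: hc/λ = (6.626×10⁻³⁴)(2.998×10⁸)/(314×10⁻⁹) = 6.326×10⁻¹⁹ J.
Energy delivered: (86.5 mW)(198 s) = 17.13 J.
Photons incident: 17.13 / 6.326×10⁻¹⁹ = 2.708×10¹⁹, i.e. 2.708×10¹⁹/6.022×10²³ = 4.497×10⁻⁵ mol.
Fraction absorbed: 1 − 10^(−1.31) = 0.9510.
Photons absorbed: 0.9510 × 4.497×10⁻⁵ = 4.277×10⁻⁵ mol.
Product formed: 0.361 × 4.277×10⁻⁵ = 1.544×10⁻⁵ mol.
Rate: 1.544×10⁻⁵ mol / (198 s × 0.0131 L) = 6.0×10⁻⁶ M s⁻¹.

6.0×10⁻⁶ M s⁻¹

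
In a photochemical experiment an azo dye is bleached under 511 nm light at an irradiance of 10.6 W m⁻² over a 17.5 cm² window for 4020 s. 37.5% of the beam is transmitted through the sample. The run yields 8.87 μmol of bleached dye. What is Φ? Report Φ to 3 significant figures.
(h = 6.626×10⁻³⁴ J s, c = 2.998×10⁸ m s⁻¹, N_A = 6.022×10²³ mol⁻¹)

Product: 8.87 μmol = 8.87×10⁻⁶ mol.
Photon energy at 511 nm: hc/λ = (6.626×10⁻³⁴)(2.998×10⁸)/(511×10⁻⁹) = 3.887×10⁻¹⁹ J.
Energy delivered: (10.6 W m⁻²)(17.5×10⁻⁴ m²)(4020 s) = 74.57 J.
Photons incident: 74.57 / 3.887×10⁻¹⁹ = 1.918×10²⁰, i.e. 1.918×10²⁰/6.022×10²³ = 3.185×10⁻⁴ mol.
Fraction absorbed: 1 − 37.5/100 = 0.6250.
Photons absorbed: 0.6250 × 3.185×10⁻⁴ = 1.991×10⁻⁴ mol.
Φ = 8.87×10⁻⁶ mol / 1.991×10⁻⁴ mol photons = 0.0446.

Φ = 0.0446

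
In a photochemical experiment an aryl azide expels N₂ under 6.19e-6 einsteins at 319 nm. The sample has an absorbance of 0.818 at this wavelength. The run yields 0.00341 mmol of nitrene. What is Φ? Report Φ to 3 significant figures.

Φ = 0.650

Product: 0.00341 mmol = 3.41e-6 mol.
Fraction absorbed: 1 − 10^(−0.818) = 0.8479.
Photons absorbed: 0.8479 × 6.19e-6 = 5.249e-6 mol.
Φ = 3.41e-6 mol / 5.249e-6 mol photons = 0.650.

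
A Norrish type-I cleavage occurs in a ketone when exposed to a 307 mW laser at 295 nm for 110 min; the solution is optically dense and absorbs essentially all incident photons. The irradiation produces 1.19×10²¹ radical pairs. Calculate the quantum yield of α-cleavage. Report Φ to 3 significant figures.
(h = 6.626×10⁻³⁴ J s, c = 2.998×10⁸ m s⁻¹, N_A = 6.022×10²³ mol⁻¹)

Φ = 0.395

Product: 1.19×10²¹ / 6.022×10²³ = 0.001976 mol.
Photon energy at 295 nm: hc/λ = (6.626×10⁻³⁴)(2.998×10⁸)/(295×10⁻⁹) = 6.734×10⁻¹⁹ J.
Energy delivered: (307 mW)(6600 s) = 2026 J.
Photons incident: 2026 / 6.734×10⁻¹⁹ = 3.009×10²¹, i.e. 3.009×10²¹/6.022×10²³ = 0.004997 mol.
Φ = 0.001976 mol / 0.004997 mol photons = 0.395.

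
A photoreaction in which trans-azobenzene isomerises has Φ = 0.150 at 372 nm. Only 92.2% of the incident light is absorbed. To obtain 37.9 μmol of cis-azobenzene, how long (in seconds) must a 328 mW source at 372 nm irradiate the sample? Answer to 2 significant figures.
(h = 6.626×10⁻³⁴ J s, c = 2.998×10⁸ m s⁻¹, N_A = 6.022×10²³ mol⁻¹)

t ≈ 270 s

Product: 37.9 μmol = 3.79×10⁻⁵ mol.
Photons that must be absorbed: 3.79×10⁻⁵ / 0.150 = 2.527×10⁻⁴ mol.
Incident photons needed: 2.527×10⁻⁴ / 0.922 = 2.741×10⁻⁴ mol.
Photon energy: hc/λ = 5.340×10⁻¹⁹ J; per mole, 3.216×10⁵ J mol⁻¹.
Energy required: 2.741×10⁻⁴ × 3.216×10⁵ = 88.15 J.
Time: 88.15 J / 0.328 W = 270 s.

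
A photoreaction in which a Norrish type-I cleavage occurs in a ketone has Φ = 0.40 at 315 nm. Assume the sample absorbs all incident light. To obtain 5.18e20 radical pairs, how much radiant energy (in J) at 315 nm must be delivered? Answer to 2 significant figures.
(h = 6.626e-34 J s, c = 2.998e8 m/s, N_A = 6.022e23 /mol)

820 J

Product: 5.18e20 / 6.022e23 = 8.602e-4 mol.
Photons that must be absorbed: 8.602e-4 / 0.40 = 0.002150 mol.
Photon energy: hc/λ = 6.306e-19 J; per mole, 3.797e5 J mol⁻¹.
Energy required: 0.002150 × 3.797e5 = 820 J.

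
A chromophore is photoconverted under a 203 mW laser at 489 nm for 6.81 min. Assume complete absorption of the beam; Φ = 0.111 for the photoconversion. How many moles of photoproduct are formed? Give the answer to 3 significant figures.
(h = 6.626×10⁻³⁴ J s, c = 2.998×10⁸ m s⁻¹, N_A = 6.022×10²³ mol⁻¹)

Photon energy at 489 nm: hc/λ = (6.626×10⁻³⁴)(2.998×10⁸)/(489×10⁻⁹) = 4.062×10⁻¹⁹ J.
Energy delivered: (203 mW)(408.6 s) = 82.95 J.
Photons incident: 82.95 / 4.062×10⁻¹⁹ = 2.042×10²⁰, i.e. 2.042×10²⁰/6.022×10²³ = 3.391×10⁻⁴ mol.
Product: Φ × n_abs = 0.111 × 3.391×10⁻⁴ = 3.764×10⁻⁵ mol.

3.76×10⁻⁵ mol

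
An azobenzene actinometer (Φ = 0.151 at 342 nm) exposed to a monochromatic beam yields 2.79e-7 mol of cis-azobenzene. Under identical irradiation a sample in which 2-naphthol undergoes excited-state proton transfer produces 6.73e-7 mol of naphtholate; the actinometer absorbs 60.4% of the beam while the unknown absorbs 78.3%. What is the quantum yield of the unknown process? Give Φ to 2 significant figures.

Φ = 0.28

Photons absorbed by the actinometer: 2.79e-7 / 0.151 = 1.848e-6 mol.
Incident flux: 1.848e-6 / 0.604 = 3.060e-6 einstein.
Absorbed by unknown: 0.783 × 3.060e-6 = 2.396e-6 mol.
Φ(unknown) = 6.73e-7 / 2.396e-6 = 0.28.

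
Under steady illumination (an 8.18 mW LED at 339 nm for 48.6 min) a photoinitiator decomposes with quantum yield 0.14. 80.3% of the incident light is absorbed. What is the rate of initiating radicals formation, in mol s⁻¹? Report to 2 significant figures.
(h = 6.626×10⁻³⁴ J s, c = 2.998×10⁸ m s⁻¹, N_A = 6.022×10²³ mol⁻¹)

Photon energy at 339 nm: hc/λ = (6.626×10⁻³⁴)(2.998×10⁸)/(339×10⁻⁹) = 5.860×10⁻¹⁹ J.
Energy delivered: (8.18 mW)(2916 s) = 23.85 J.
Photons incident: 23.85 / 5.860×10⁻¹⁹ = 4.070×10¹⁹, i.e. 4.070×10¹⁹/6.022×10²³ = 6.759×10⁻⁵ mol.
Photons absorbed: 0.803 × 6.759×10⁻⁵ = 5.427×10⁻⁵ mol.
Product formed: 0.14 × 5.427×10⁻⁵ = 7.598×10⁻⁶ mol.
Rate: 7.598×10⁻⁶ / 2916 s = 2.6×10⁻⁹ mol s⁻¹.

2.6×10⁻⁹ mol s⁻¹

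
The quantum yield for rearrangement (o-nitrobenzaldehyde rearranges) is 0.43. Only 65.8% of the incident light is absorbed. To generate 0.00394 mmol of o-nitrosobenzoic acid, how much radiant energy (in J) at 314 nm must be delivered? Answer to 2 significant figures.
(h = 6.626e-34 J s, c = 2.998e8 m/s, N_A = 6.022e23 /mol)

5.3 J

Product: 0.00394 mmol = 3.94e-6 mol.
Photons that must be absorbed: 3.94e-6 / 0.43 = 9.163e-6 mol.
Incident photons needed: 9.163e-6 / 0.658 = 1.393e-5 mol.
Photon energy: hc/λ = 6.326e-19 J; per mole, 3.810e5 J mol⁻¹.
Energy required: 1.393e-5 × 3.810e5 = 5.3 J.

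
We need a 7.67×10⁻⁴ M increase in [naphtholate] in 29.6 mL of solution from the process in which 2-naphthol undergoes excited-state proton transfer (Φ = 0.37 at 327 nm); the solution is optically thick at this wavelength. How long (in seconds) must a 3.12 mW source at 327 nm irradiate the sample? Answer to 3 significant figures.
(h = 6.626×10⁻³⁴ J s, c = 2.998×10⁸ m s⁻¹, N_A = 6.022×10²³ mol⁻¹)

t ≈ 7190 s

Product: (7.67×10⁻⁴ M)(0.0296 L) = 2.270×10⁻⁵ mol.
Photons that must be absorbed: 2.270×10⁻⁵ / 0.37 = 6.135×10⁻⁵ mol.
Photon energy: hc/λ = 6.075×10⁻¹⁹ J; per mole, 3.658×10⁵ J mol⁻¹.
Energy required: 6.135×10⁻⁵ × 3.658×10⁵ = 22.44 J.
Time: 22.44 J / 0.00312 W = 7190 s.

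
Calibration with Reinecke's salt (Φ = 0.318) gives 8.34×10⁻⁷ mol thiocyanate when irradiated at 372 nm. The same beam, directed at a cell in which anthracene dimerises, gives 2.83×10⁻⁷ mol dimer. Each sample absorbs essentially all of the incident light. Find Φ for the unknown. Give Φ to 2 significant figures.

Photons absorbed by the actinometer: 8.34×10⁻⁷ / 0.318 = 2.623×10⁻⁶ mol.
Φ(unknown) = 2.83×10⁻⁷ / 2.623×10⁻⁶ = 0.11.

Φ = 0.11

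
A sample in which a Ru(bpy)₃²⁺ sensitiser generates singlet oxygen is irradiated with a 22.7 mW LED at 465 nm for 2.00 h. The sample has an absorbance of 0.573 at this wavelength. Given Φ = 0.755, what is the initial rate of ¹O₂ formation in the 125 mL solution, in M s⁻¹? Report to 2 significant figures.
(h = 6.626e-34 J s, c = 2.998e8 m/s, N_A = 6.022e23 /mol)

Photon energy at 465 nm: hc/λ = (6.626e-34)(2.998e8)/(465e-9) = 4.272e-19 J.
Energy delivered: (22.7 mW)(7200 s) = 163.4 J.
Photons incident: 163.4 / 4.272e-19 = 3.825e20, i.e. 3.825e20/6.022e23 = 6.352e-4 mol.
Fraction absorbed: 1 − 10^(−0.573) = 0.7327.
Photons absorbed: 0.7327 × 6.352e-4 = 4.654e-4 mol.
Product formed: 0.755 × 4.654e-4 = 3.514e-4 mol.
Rate: 3.514e-4 mol / (7200 s × 0.125 L) = 3.9e-7 M s⁻¹.

3.9e-7 M s⁻¹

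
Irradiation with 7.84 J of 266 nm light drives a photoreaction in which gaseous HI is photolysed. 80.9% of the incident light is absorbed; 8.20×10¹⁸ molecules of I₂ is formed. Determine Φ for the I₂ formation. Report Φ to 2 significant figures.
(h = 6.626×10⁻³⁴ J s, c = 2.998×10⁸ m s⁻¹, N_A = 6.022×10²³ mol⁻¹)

Product: 8.20×10¹⁸ / 6.022×10²³ = 1.362×10⁻⁵ mol.
Photon energy at 266 nm: hc/λ = (6.626×10⁻³⁴)(2.998×10⁸)/(266×10⁻⁹) = 7.468×10⁻¹⁹ J.
Photons incident: 7.84 / 7.468×10⁻¹⁹ = 1.050×10¹⁹, i.e. 1.050×10¹⁹/6.022×10²³ = 1.744×10⁻⁵ mol.
Photons absorbed: 0.809 × 1.744×10⁻⁵ = 1.411×10⁻⁵ mol.
Φ = 1.362×10⁻⁵ mol / 1.411×10⁻⁵ mol photons = 0.97.

Φ = 0.97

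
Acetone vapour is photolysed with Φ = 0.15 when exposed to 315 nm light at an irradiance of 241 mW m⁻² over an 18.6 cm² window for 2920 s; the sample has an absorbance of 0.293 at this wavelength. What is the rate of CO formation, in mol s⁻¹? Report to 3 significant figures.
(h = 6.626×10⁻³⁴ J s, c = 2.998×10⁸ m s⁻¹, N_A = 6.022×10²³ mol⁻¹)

8.69×10⁻¹¹ mol s⁻¹

Photon energy at 315 nm: hc/λ = (6.626×10⁻³⁴)(2.998×10⁸)/(315×10⁻⁹) = 6.306×10⁻¹⁹ J.
Energy delivered: (241 mW m⁻²)(18.6×10⁻⁴ m²)(2920 s) = 1.309 J.
Photons incident: 1.309 / 6.306×10⁻¹⁹ = 2.076×10¹⁸, i.e. 2.076×10¹⁸/6.022×10²³ = 3.447×10⁻⁶ mol.
Fraction absorbed: 1 − 10^(−0.293) = 0.4907.
Photons absorbed: 0.4907 × 3.447×10⁻⁶ = 1.691×10⁻⁶ mol.
Product formed: 0.15 × 1.691×10⁻⁶ = 2.537×10⁻⁷ mol.
Rate: 2.537×10⁻⁷ / 2920 s = 8.69×10⁻¹¹ mol s⁻¹.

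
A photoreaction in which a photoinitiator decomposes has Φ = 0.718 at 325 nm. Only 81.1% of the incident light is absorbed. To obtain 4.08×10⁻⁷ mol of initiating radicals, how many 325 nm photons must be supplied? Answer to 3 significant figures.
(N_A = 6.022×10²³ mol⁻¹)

4.22×10¹⁷ photons

Photons that must be absorbed: 4.08×10⁻⁷ / 0.718 = 5.682×10⁻⁷ mol.
Incident photons needed: 5.682×10⁻⁷ / 0.811 = 7.006×10⁻⁷ mol.
Photon count: 7.006×10⁻⁷ × 6.022×10²³ = 4.22×10¹⁷.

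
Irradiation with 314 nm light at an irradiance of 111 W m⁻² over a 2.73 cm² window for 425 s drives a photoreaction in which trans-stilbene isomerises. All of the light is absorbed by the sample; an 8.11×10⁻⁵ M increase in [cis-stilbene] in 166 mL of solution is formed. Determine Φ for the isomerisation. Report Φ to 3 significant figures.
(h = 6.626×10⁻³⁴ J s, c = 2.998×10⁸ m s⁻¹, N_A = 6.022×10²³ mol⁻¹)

Φ = 0.398

Product: (8.11×10⁻⁵ M)(0.166 L) = 1.346×10⁻⁵ mol.
Photon energy at 314 nm: hc/λ = (6.626×10⁻³⁴)(2.998×10⁸)/(314×10⁻⁹) = 6.326×10⁻¹⁹ J.
Energy delivered: (111 W m⁻²)(2.73×10⁻⁴ m²)(425 s) = 12.88 J.
Photons incident: 12.88 / 6.326×10⁻¹⁹ = 2.036×10¹⁹, i.e. 2.036×10¹⁹/6.022×10²³ = 3.381×10⁻⁵ mol.
Φ = 1.346×10⁻⁵ mol / 3.381×10⁻⁵ mol photons = 0.398.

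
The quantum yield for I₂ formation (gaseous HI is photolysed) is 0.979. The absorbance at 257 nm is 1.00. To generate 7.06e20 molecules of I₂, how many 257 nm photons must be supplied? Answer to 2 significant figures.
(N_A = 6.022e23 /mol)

8.0e20 photons

Product: 7.06e20 / 6.022e23 = 0.001172 mol.
Photons that must be absorbed: 0.001172 / 0.979 = 0.001197 mol.
Fraction absorbed: 1 − 10^(−1.00) = 0.9000.
Incident photons needed: 0.001197 / 0.9000 = 0.001330 mol.
Photon count: 0.001330 × 6.022e23 = 8.0e20.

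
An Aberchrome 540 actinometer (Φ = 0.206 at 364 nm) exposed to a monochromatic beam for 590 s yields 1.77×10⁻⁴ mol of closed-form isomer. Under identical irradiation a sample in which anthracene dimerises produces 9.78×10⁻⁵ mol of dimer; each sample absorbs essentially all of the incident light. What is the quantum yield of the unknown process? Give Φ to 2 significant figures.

Φ = 0.11

Photons absorbed by the actinometer: 1.77×10⁻⁴ / 0.206 = 8.592×10⁻⁴ mol.
Φ(unknown) = 9.78×10⁻⁵ / 8.592×10⁻⁴ = 0.11.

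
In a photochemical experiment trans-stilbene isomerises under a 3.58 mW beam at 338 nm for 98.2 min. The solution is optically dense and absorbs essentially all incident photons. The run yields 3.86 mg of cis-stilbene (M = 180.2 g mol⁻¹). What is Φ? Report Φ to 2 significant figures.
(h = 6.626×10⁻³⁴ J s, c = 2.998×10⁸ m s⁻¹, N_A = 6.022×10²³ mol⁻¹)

Φ = 0.36

Product: 3.86 mg / 180.2 g mol⁻¹ = 2.142×10⁻⁵ mol.
Photon energy at 338 nm: hc/λ = (6.626×10⁻³⁴)(2.998×10⁸)/(338×10⁻⁹) = 5.877×10⁻¹⁹ J.
Energy delivered: (3.58 mW)(5892 s) = 21.09 J.
Photons incident: 21.09 / 5.877×10⁻¹⁹ = 3.589×10¹⁹, i.e. 3.589×10¹⁹/6.022×10²³ = 5.960×10⁻⁵ mol.
Φ = 2.142×10⁻⁵ mol / 5.960×10⁻⁵ mol photons = 0.36.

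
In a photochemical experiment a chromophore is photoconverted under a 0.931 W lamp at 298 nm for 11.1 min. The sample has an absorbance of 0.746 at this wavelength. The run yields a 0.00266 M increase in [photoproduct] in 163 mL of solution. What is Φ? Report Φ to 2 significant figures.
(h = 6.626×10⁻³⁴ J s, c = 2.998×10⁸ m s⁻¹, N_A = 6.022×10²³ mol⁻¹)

Product: (0.00266 M)(0.163 L) = 4.336×10⁻⁴ mol.
Photon energy at 298 nm: hc/λ = (6.626×10⁻³⁴)(2.998×10⁸)/(298×10⁻⁹) = 6.666×10⁻¹⁹ J.
Energy delivered: (0.931 W)(666 s) = 620.0 J.
Photons incident: 620.0 / 6.666×10⁻¹⁹ = 9.301×10²⁰, i.e. 9.301×10²⁰/6.022×10²³ = 0.001545 mol.
Fraction absorbed: 1 − 10^(−0.746) = 0.8205.
Photons absorbed: 0.8205 × 0.001545 = 0.001268 mol.
Φ = 4.336×10⁻⁴ mol / 0.001268 mol photons = 0.34.

Φ = 0.34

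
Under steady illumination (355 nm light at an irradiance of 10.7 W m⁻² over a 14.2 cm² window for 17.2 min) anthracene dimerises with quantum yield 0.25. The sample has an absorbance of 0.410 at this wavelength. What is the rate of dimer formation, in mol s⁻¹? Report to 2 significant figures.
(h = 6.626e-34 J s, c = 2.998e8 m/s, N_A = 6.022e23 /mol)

6.9e-9 mol s⁻¹

Photon energy at 355 nm: hc/λ = (6.626e-34)(2.998e8)/(355e-9) = 5.596e-19 J.
Energy delivered: (10.7 W m⁻²)(14.2e-4 m²)(1032 s) = 15.68 J.
Photons incident: 15.68 / 5.596e-19 = 2.802e19, i.e. 2.802e19/6.022e23 = 4.653e-5 mol.
Fraction absorbed: 1 − 10^(−0.410) = 0.6110.
Photons absorbed: 0.6110 × 4.653e-5 = 2.843e-5 mol.
Product formed: 0.25 × 2.843e-5 = 7.108e-6 mol.
Rate: 7.108e-6 / 1032 s = 6.9e-9 mol s⁻¹.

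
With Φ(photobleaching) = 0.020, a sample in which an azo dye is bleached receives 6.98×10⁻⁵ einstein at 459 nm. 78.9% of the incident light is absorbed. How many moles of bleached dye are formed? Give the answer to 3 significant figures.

1.10×10⁻⁶ mol

Photons absorbed: 0.789 × 6.98×10⁻⁵ = 5.507×10⁻⁵ mol.
Product: Φ × n_abs = 0.020 × 5.507×10⁻⁵ = 1.101×10⁻⁶ mol.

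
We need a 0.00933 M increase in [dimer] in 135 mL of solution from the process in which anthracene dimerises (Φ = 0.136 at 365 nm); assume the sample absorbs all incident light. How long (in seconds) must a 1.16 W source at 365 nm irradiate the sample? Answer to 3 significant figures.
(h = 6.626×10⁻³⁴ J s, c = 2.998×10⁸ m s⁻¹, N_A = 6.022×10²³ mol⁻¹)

Product: (0.00933 M)(0.135 L) = 0.001260 mol.
Photons that must be absorbed: 0.001260 / 0.136 = 0.009265 mol.
Photon energy: hc/λ = 5.442×10⁻¹⁹ J; per mole, 3.277×10⁵ J mol⁻¹.
Energy required: 0.009265 × 3.277×10⁵ = 3036 J.
Time: 3036 J / 1.16 W = 2620 s.

t ≈ 2620 s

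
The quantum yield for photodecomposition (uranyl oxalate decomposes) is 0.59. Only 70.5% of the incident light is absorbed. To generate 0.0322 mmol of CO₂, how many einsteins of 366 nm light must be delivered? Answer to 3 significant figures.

Product: 0.0322 mmol = 3.22×10⁻⁵ mol.
Photons that must be absorbed: 3.22×10⁻⁵ / 0.59 = 5.458×10⁻⁵ mol.
Incident photons needed: 5.458×10⁻⁵ / 0.705 = 7.742×10⁻⁵ mol.

7.74×10⁻⁵ einstein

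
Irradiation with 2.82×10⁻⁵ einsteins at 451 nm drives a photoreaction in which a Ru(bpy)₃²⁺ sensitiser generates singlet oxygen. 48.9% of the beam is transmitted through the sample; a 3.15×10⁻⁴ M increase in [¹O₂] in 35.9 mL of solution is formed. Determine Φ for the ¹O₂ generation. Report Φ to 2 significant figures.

Product: (3.15×10⁻⁴ M)(0.0359 L) = 1.131×10⁻⁵ mol.
Fraction absorbed: 1 − 48.9/100 = 0.5110.
Photons absorbed: 0.5110 × 2.82×10⁻⁵ = 1.441×10⁻⁵ mol.
Φ = 1.131×10⁻⁵ mol / 1.441×10⁻⁵ mol photons = 0.78.

Φ = 0.78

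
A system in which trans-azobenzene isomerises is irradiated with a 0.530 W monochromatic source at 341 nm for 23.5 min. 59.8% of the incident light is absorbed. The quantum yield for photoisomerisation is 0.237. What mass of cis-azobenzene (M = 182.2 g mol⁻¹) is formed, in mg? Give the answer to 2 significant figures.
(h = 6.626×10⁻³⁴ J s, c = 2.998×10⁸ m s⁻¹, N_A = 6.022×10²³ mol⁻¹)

55 mg

Photon energy at 341 nm: hc/λ = (6.626×10⁻³⁴)(2.998×10⁸)/(341×10⁻⁹) = 5.825×10⁻¹⁹ J.
Energy delivered: (0.530 W)(1410 s) = 747.3 J.
Photons incident: 747.3 / 5.825×10⁻¹⁹ = 1.283×10²¹, i.e. 1.283×10²¹/6.022×10²³ = 0.002131 mol.
Photons absorbed: 0.598 × 0.002131 = 0.001274 mol.
Product: Φ × n_abs = 0.237 × 0.001274 = 3.019×10⁻⁴ mol.
Mass: 3.019×10⁻⁴ × 182.2 = 0.05501 g = 55 mg.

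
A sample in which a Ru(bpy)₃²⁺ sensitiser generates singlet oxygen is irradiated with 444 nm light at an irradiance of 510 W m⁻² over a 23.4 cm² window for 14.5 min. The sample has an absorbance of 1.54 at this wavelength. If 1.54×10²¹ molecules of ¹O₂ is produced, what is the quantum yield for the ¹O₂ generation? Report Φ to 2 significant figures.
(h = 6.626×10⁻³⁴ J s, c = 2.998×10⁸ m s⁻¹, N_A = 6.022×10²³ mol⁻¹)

Φ = 0.68

Product: 1.54×10²¹ / 6.022×10²³ = 0.002557 mol.
Photon energy at 444 nm: hc/λ = (6.626×10⁻³⁴)(2.998×10⁸)/(444×10⁻⁹) = 4.474×10⁻¹⁹ J.
Energy delivered: (510 W m⁻²)(23.4×10⁻⁴ m²)(870 s) = 1038 J.
Photons incident: 1038 / 4.474×10⁻¹⁹ = 2.320×10²¹, i.e. 2.320×10²¹/6.022×10²³ = 0.003853 mol.
Fraction absorbed: 1 − 10^(−1.54) = 0.9712.
Photons absorbed: 0.9712 × 0.003853 = 0.003742 mol.
Φ = 0.002557 mol / 0.003742 mol photons = 0.68.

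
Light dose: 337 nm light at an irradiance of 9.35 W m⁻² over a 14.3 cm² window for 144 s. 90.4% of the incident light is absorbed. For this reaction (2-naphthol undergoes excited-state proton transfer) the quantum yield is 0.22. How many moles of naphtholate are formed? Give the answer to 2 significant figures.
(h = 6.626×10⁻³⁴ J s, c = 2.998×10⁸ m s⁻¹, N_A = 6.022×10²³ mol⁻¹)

1.1×10⁻⁶ mol

Photon energy at 337 nm: hc/λ = (6.626×10⁻³⁴)(2.998×10⁸)/(337×10⁻⁹) = 5.895×10⁻¹⁹ J.
Energy delivered: (9.35 W m⁻²)(14.3×10⁻⁴ m²)(144 s) = 1.925 J.
Photons incident: 1.925 / 5.895×10⁻¹⁹ = 3.265×10¹⁸, i.e. 3.265×10¹⁸/6.022×10²³ = 5.422×10⁻⁶ mol.
Photons absorbed: 0.904 × 5.422×10⁻⁶ = 4.901×10⁻⁶ mol.
Product: Φ × n_abs = 0.22 × 4.901×10⁻⁶ = 1.078×10⁻⁶ mol.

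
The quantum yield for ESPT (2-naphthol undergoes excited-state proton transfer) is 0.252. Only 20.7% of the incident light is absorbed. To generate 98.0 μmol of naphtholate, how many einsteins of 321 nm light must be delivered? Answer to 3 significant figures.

Product: 98.0 μmol = 9.80×10⁻⁵ mol.
Photons that must be absorbed: 9.80×10⁻⁵ / 0.252 = 3.889×10⁻⁴ mol.
Incident photons needed: 3.889×10⁻⁴ / 0.207 = 0.001879 mol.

0.00188 einstein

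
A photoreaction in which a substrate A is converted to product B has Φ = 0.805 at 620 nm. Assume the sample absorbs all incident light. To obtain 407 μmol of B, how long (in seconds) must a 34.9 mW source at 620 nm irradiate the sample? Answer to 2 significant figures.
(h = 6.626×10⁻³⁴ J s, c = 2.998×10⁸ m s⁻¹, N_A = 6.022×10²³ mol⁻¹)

t ≈ 2800 s

Product: 407 μmol = 4.07×10⁻⁴ mol.
Photons that must be absorbed: 4.07×10⁻⁴ / 0.805 = 5.056×10⁻⁴ mol.
Photon energy: hc/λ = 3.204×10⁻¹⁹ J; per mole, 1.929×10⁵ J mol⁻¹.
Energy required: 5.056×10⁻⁴ × 1.929×10⁵ = 97.53 J.
Time: 97.53 J / 0.0349 W = 2800 s.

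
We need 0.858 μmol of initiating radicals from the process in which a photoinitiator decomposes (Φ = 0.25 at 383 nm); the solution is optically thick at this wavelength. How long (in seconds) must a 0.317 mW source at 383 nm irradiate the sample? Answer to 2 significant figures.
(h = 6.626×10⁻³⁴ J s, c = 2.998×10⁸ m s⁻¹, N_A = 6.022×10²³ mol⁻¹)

t ≈ 3400 s

Product: 0.858 μmol = 8.58×10⁻⁷ mol.
Photons that must be absorbed: 8.58×10⁻⁷ / 0.25 = 3.432×10⁻⁶ mol.
Photon energy: hc/λ = 5.187×10⁻¹⁹ J; per mole, 3.124×10⁵ J mol⁻¹.
Energy required: 3.432×10⁻⁶ × 3.124×10⁵ = 1.072 J.
Time: 1.072 J / 0.000317 W = 3400 s.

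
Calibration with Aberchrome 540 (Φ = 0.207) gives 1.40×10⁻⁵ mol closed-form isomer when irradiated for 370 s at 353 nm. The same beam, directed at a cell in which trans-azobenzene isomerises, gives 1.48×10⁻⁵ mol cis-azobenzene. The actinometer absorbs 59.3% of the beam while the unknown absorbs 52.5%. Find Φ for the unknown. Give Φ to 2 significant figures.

Φ = 0.25

Photons absorbed by the actinometer: 1.40×10⁻⁵ / 0.207 = 6.763×10⁻⁵ mol.
Incident flux: 6.763×10⁻⁵ / 0.593 = 1.140×10⁻⁴ einstein.
Absorbed by unknown: 0.525 × 1.140×10⁻⁴ = 5.985×10⁻⁵ mol.
Φ(unknown) = 1.48×10⁻⁵ / 5.985×10⁻⁵ = 0.25.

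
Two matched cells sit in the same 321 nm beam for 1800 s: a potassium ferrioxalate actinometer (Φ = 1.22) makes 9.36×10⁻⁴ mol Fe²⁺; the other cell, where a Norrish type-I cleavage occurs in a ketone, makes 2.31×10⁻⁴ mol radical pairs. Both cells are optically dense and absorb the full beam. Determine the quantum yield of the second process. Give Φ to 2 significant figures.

Φ = 0.30

Photons absorbed by the actinometer: 9.36×10⁻⁴ / 1.22 = 7.672×10⁻⁴ mol.
Φ(unknown) = 2.31×10⁻⁴ / 7.672×10⁻⁴ = 0.30.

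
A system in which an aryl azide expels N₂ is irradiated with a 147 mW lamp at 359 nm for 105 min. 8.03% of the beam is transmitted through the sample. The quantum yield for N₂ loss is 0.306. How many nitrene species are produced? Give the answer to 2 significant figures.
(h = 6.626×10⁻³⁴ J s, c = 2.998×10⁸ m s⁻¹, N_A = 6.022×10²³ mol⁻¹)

4.7×10²⁰ species

Photon energy at 359 nm: hc/λ = (6.626×10⁻³⁴)(2.998×10⁸)/(359×10⁻⁹) = 5.533×10⁻¹⁹ J.
Energy delivered: (147 mW)(6300 s) = 926.1 J.
Photons incident: 926.1 / 5.533×10⁻¹⁹ = 1.674×10²¹, i.e. 1.674×10²¹/6.022×10²³ = 0.002780 mol.
Fraction absorbed: 1 − 8.03/100 = 0.9197.
Photons absorbed: 0.9197 × 0.002780 = 0.002557 mol.
Product: Φ × n_abs = 0.306 × 0.002557 = 7.824×10⁻⁴ mol.
As a count: 7.824×10⁻⁴ × 6.022×10²³ = 4.7×10²⁰.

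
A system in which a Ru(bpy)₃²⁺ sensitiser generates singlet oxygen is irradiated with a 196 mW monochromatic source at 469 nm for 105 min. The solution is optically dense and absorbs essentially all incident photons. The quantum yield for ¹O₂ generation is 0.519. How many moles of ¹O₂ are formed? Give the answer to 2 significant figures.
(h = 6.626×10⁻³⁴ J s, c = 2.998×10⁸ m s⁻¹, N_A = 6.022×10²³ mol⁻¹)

0.0025 mol

Photon energy at 469 nm: hc/λ = (6.626×10⁻³⁴)(2.998×10⁸)/(469×10⁻⁹) = 4.236×10⁻¹⁹ J.
Energy delivered: (196 mW)(6300 s) = 1235 J.
Photons incident: 1235 / 4.236×10⁻¹⁹ = 2.915×10²¹, i.e. 2.915×10²¹/6.022×10²³ = 0.004841 mol.
Product: Φ × n_abs = 0.519 × 0.004841 = 0.002512 mol.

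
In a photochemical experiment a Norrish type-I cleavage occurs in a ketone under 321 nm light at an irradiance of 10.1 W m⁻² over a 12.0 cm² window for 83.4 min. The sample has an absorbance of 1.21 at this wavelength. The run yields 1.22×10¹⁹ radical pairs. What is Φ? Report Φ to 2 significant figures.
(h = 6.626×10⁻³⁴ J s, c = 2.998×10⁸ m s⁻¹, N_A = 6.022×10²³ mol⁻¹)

Product: 1.22×10¹⁹ / 6.022×10²³ = 2.026×10⁻⁵ mol.
Photon energy at 321 nm: hc/λ = (6.626×10⁻³⁴)(2.998×10⁸)/(321×10⁻⁹) = 6.188×10⁻¹⁹ J.
Energy delivered: (10.1 W m⁻²)(12.0×10⁻⁴ m²)(5004 s) = 60.65 J.
Photons incident: 60.65 / 6.188×10⁻¹⁹ = 9.801×10¹⁹, i.e. 9.801×10¹⁹/6.022×10²³ = 1.628×10⁻⁴ mol.
Fraction absorbed: 1 − 10^(−1.21) = 0.9383.
Photons absorbed: 0.9383 × 1.628×10⁻⁴ = 1.528×10⁻⁴ mol.
Φ = 2.026×10⁻⁵ mol / 1.528×10⁻⁴ mol photons = 0.13.

Φ = 0.13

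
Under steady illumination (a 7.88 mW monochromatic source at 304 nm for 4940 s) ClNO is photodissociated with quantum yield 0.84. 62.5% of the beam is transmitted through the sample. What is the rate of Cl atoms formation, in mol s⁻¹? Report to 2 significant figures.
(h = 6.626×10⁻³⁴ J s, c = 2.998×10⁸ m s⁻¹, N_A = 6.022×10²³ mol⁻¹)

Photon energy at 304 nm: hc/λ = (6.626×10⁻³⁴)(2.998×10⁸)/(304×10⁻⁹) = 6.534×10⁻¹⁹ J.
Energy delivered: (7.88 mW)(4940 s) = 38.93 J.
Photons incident: 38.93 / 6.534×10⁻¹⁹ = 5.958×10¹⁹, i.e. 5.958×10¹⁹/6.022×10²³ = 9.894×10⁻⁵ mol.
Fraction absorbed: 1 − 62.5/100 = 0.3750.
Photons absorbed: 0.3750 × 9.894×10⁻⁵ = 3.710×10⁻⁵ mol.
Product formed: 0.84 × 3.710×10⁻⁵ = 3.116×10⁻⁵ mol.
Rate: 3.116×10⁻⁵ / 4940 s = 6.3×10⁻⁹ mol s⁻¹.

6.3×10⁻⁹ mol s⁻¹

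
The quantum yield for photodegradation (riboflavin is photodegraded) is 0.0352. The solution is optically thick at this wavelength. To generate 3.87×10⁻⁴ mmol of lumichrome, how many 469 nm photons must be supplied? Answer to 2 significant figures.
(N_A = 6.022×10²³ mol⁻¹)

Product: 3.87×10⁻⁴ mmol = 3.87×10⁻⁷ mol.
Photons that must be absorbed: 3.87×10⁻⁷ / 0.0352 = 1.099×10⁻⁵ mol.
Photon count: 1.099×10⁻⁵ × 6.022×10²³ = 6.6×10¹⁸.

6.6×10¹⁸ photons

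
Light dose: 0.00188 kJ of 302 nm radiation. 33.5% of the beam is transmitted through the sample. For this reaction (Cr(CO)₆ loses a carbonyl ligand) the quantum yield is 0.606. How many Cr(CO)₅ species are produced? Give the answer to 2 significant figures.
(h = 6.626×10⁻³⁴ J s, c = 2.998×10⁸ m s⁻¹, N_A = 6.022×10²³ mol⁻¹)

1.2×10¹⁸ species

Photon energy at 302 nm: hc/λ = (6.626×10⁻³⁴)(2.998×10⁸)/(302×10⁻⁹) = 6.578×10⁻¹⁹ J.
Incident energy: 0.00188 kJ = 1.88 J.
Photons incident: 1.88 / 6.578×10⁻¹⁹ = 2.858×10¹⁸, i.e. 2.858×10¹⁸/6.022×10²³ = 4.746×10⁻⁶ mol.
Fraction absorbed: 1 − 33.5/100 = 0.6650.
Photons absorbed: 0.6650 × 4.746×10⁻⁶ = 3.156×10⁻⁶ mol.
Product: Φ × n_abs = 0.606 × 3.156×10⁻⁶ = 1.913×10⁻⁶ mol.
As a count: 1.913×10⁻⁶ × 6.022×10²³ = 1.2×10¹⁸.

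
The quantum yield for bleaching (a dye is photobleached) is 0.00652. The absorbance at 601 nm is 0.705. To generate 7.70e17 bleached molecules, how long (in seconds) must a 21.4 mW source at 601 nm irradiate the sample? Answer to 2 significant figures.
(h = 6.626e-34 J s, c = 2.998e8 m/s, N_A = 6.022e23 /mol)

t ≈ 2300 s

Product: 7.70e17 / 6.022e23 = 1.279e-6 mol.
Photons that must be absorbed: 1.279e-6 / 0.00652 = 1.962e-4 mol.
Fraction absorbed: 1 − 10^(−0.705) = 0.8028.
Incident photons needed: 1.962e-4 / 0.8028 = 2.444e-4 mol.
Photon energy: hc/λ = 3.305e-19 J; per mole, 1.990e5 J mol⁻¹.
Energy required: 2.444e-4 × 1.990e5 = 48.64 J.
Time: 48.64 J / 0.0214 W = 2300 s.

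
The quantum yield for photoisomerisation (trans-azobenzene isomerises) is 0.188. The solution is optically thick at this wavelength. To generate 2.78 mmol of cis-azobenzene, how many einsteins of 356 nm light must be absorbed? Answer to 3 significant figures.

Product: 2.78 mmol = 0.00278 mol.
Photons that must be absorbed: 0.00278 / 0.188 = 0.01479 mol.

0.0148 einstein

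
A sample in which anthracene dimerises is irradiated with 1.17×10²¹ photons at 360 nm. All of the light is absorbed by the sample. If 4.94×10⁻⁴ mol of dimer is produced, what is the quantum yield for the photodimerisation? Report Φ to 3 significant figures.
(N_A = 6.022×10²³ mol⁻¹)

Φ = 0.254

Moles of photons: 1.17×10²¹ / 6.022×10²³ = 0.001943 mol.
Φ = 4.94×10⁻⁴ mol / 0.001943 mol photons = 0.254.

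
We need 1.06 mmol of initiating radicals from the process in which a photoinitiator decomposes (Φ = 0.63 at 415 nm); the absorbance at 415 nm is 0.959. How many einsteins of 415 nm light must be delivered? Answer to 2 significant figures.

0.0019 einstein

Product: 1.06 mmol = 0.00106 mol.
Photons that must be absorbed: 0.00106 / 0.63 = 0.001683 mol.
Fraction absorbed: 1 − 10^(−0.959) = 0.8901.
Incident photons needed: 0.001683 / 0.8901 = 0.001891 mol.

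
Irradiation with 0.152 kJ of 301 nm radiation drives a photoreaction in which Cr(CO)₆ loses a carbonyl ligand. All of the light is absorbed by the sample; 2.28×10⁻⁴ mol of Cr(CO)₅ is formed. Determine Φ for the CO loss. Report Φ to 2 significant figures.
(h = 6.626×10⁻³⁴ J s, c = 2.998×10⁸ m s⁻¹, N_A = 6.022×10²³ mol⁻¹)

Φ = 0.60

Photon energy at 301 nm: hc/λ = (6.626×10⁻³⁴)(2.998×10⁸)/(301×10⁻⁹) = 6.600×10⁻¹⁹ J.
Incident energy: 0.152 kJ = 152 J.
Photons incident: 152 / 6.600×10⁻¹⁹ = 2.303×10²⁰, i.e. 2.303×10²⁰/6.022×10²³ = 3.824×10⁻⁴ mol.
Φ = 2.28×10⁻⁴ mol / 3.824×10⁻⁴ mol photons = 0.60.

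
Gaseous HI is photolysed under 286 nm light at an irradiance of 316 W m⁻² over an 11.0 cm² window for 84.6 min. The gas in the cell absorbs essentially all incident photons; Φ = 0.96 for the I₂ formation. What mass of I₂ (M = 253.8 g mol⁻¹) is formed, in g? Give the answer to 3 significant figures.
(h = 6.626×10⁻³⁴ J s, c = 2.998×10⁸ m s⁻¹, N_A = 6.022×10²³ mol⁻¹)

1.03 g

Photon energy at 286 nm: hc/λ = (6.626×10⁻³⁴)(2.998×10⁸)/(286×10⁻⁹) = 6.946×10⁻¹⁹ J.
Energy delivered: (316 W m⁻²)(11.0×10⁻⁴ m²)(5076 s) = 1764 J.
Photons incident: 1764 / 6.946×10⁻¹⁹ = 2.540×10²¹, i.e. 2.540×10²¹/6.022×10²³ = 0.004218 mol.
Product: Φ × n_abs = 0.96 × 0.004218 = 0.004049 mol.
Mass: 0.004049 × 253.8 = 1.028 g = 1.03 g.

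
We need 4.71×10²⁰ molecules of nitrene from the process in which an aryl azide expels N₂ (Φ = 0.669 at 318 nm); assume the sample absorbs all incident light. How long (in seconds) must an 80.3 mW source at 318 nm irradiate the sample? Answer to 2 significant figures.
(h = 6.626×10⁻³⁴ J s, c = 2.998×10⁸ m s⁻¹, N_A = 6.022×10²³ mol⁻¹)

t ≈ 5500 s

Product: 4.71×10²⁰ / 6.022×10²³ = 7.821×10⁻⁴ mol.
Photons that must be absorbed: 7.821×10⁻⁴ / 0.669 = 0.001169 mol.
Photon energy: hc/λ = 6.247×10⁻¹⁹ J; per mole, 3.762×10⁵ J mol⁻¹.
Energy required: 0.001169 × 3.762×10⁵ = 439.8 J.
Time: 439.8 J / 0.0803 W = 5500 s.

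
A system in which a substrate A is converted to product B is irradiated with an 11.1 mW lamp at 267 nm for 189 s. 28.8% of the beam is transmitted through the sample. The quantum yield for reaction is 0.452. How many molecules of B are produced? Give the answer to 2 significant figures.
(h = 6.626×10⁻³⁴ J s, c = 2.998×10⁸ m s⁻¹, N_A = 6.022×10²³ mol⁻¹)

Photon energy at 267 nm: hc/λ = (6.626×10⁻³⁴)(2.998×10⁸)/(267×10⁻⁹) = 7.440×10⁻¹⁹ J.
Energy delivered: (11.1 mW)(189 s) = 2.098 J.
Photons incident: 2.098 / 7.440×10⁻¹⁹ = 2.820×10¹⁸, i.e. 2.820×10¹⁸/6.022×10²³ = 4.683×10⁻⁶ mol.
Fraction absorbed: 1 − 28.8/100 = 0.7120.
Photons absorbed: 0.7120 × 4.683×10⁻⁶ = 3.334×10⁻⁶ mol.
Product: Φ × n_abs = 0.452 × 3.334×10⁻⁶ = 1.507×10⁻⁶ mol.
As a count: 1.507×10⁻⁶ × 6.022×10²³ = 9.1×10¹⁷.

9.1×10¹⁷ molecules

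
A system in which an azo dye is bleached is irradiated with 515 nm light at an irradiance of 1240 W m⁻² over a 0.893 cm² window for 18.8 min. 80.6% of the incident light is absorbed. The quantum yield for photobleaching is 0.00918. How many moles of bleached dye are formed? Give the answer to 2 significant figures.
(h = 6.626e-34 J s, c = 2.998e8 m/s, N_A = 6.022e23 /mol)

Photon energy at 515 nm: hc/λ = (6.626e-34)(2.998e8)/(515e-9) = 3.857e-19 J.
Energy delivered: (1240 W m⁻²)(0.893e-4 m²)(1128 s) = 124.9 J.
Photons incident: 124.9 / 3.857e-19 = 3.238e20, i.e. 3.238e20/6.022e23 = 5.377e-4 mol.
Photons absorbed: 0.806 × 5.377e-4 = 4.334e-4 mol.
Product: Φ × n_abs = 0.00918 × 4.334e-4 = 3.979e-6 mol.

4.0e-6 mol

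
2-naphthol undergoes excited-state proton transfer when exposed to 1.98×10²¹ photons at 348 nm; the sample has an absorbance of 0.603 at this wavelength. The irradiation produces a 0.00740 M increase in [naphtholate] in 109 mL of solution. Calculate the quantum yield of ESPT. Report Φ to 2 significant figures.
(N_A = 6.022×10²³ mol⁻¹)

Product: (0.00740 M)(0.109 L) = 8.066×10⁻⁴ mol.
Moles of photons: 1.98×10²¹ / 6.022×10²³ = 0.003288 mol.
Fraction absorbed: 1 − 10^(−0.603) = 0.7505.
Photons absorbed: 0.7505 × 0.003288 = 0.002468 mol.
Φ = 8.066×10⁻⁴ mol / 0.002468 mol photons = 0.33.

Φ = 0.33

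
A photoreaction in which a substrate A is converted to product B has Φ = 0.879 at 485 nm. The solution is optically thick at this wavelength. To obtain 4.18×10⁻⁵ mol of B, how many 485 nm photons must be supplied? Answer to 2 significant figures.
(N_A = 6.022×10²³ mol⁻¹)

2.9×10¹⁹ photons

Photons that must be absorbed: 4.18×10⁻⁵ / 0.879 = 4.755×10⁻⁵ mol.
Photon count: 4.755×10⁻⁵ × 6.022×10²³ = 2.9×10¹⁹.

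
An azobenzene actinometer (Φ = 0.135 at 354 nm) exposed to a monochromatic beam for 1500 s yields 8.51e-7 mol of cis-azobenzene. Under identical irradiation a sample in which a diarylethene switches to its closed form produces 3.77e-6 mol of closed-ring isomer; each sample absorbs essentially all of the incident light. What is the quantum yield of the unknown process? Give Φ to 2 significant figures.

Φ = 0.60

Photons absorbed by the actinometer: 8.51e-7 / 0.135 = 6.304e-6 mol.
Φ(unknown) = 3.77e-6 / 6.304e-6 = 0.60.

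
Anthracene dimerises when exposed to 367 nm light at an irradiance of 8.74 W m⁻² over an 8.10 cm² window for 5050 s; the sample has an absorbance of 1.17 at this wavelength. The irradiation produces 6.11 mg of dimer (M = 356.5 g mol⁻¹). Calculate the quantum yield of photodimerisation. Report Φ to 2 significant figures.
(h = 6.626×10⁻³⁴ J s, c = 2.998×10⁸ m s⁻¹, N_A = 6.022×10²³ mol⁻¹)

Product: 6.11 mg / 356.5 g mol⁻¹ = 1.714×10⁻⁵ mol.
Photon energy at 367 nm: hc/λ = (6.626×10⁻³⁴)(2.998×10⁸)/(367×10⁻⁹) = 5.413×10⁻¹⁹ J.
Energy delivered: (8.74 W m⁻²)(8.10×10⁻⁴ m²)(5050 s) = 35.75 J.
Photons incident: 35.75 / 5.413×10⁻¹⁹ = 6.604×10¹⁹, i.e. 6.604×10¹⁹/6.022×10²³ = 1.097×10⁻⁴ mol.
Fraction absorbed: 1 − 10^(−1.17) = 0.9324.
Photons absorbed: 0.9324 × 1.097×10⁻⁴ = 1.023×10⁻⁴ mol.
Φ = 1.714×10⁻⁵ mol / 1.023×10⁻⁴ mol photons = 0.17.

Φ = 0.17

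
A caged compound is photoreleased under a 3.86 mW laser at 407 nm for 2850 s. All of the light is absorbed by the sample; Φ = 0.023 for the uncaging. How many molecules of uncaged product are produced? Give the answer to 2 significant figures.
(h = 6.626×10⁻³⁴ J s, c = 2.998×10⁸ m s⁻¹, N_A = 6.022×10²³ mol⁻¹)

Photon energy at 407 nm: hc/λ = (6.626×10⁻³⁴)(2.998×10⁸)/(407×10⁻⁹) = 4.881×10⁻¹⁹ J.
Energy delivered: (3.86 mW)(2850 s) = 11.00 J.
Photons incident: 11.00 / 4.881×10⁻¹⁹ = 2.254×10¹⁹, i.e. 2.254×10¹⁹/6.022×10²³ = 3.743×10⁻⁵ mol.
Product: Φ × n_abs = 0.023 × 3.743×10⁻⁵ = 8.609×10⁻⁷ mol.
As a count: 8.609×10⁻⁷ × 6.022×10²³ = 5.2×10¹⁷.

5.2×10¹⁷ molecules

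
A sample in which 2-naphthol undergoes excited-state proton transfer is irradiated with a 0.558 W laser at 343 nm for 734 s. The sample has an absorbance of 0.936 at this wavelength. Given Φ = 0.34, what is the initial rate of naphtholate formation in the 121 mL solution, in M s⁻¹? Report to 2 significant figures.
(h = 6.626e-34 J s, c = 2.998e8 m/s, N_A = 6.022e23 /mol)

Photon energy at 343 nm: hc/λ = (6.626e-34)(2.998e8)/(343e-9) = 5.791e-19 J.
Energy delivered: (0.558 W)(734 s) = 409.6 J.
Photons incident: 409.6 / 5.791e-19 = 7.073e20, i.e. 7.073e20/6.022e23 = 0.001175 mol.
Fraction absorbed: 1 − 10^(−0.936) = 0.8841.
Photons absorbed: 0.8841 × 0.001175 = 0.001039 mol.
Product formed: 0.34 × 0.001039 = 3.533e-4 mol.
Rate: 3.533e-4 mol / (734 s × 0.121 L) = 4.0e-6 M s⁻¹.

4.0e-6 M s⁻¹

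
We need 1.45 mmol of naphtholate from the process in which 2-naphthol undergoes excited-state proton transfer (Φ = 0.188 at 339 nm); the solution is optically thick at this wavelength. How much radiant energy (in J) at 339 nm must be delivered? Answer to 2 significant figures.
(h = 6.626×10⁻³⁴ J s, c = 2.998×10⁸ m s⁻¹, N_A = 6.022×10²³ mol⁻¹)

Product: 1.45 mmol = 0.00145 mol.
Photons that must be absorbed: 0.00145 / 0.188 = 0.007713 mol.
Photon energy: hc/λ = 5.860×10⁻¹⁹ J; per mole, 3.529×10⁵ J mol⁻¹.
Energy required: 0.007713 × 3.529×10⁵ = 2700 J.

2700 J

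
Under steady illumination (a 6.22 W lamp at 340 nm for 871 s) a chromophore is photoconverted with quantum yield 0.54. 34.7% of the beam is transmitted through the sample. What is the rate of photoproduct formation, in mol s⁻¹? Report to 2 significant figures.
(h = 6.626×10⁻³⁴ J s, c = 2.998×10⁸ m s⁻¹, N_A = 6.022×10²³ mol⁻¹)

6.2×10⁻⁶ mol s⁻¹

Photon energy at 340 nm: hc/λ = (6.626×10⁻³⁴)(2.998×10⁸)/(340×10⁻⁹) = 5.843×10⁻¹⁹ J.
Energy delivered: (6.22 W)(871 s) = 5418 J.
Photons incident: 5418 / 5.843×10⁻¹⁹ = 9.273×10²¹, i.e. 9.273×10²¹/6.022×10²³ = 0.01540 mol.
Fraction absorbed: 1 − 34.7/100 = 0.6530.
Photons absorbed: 0.6530 × 0.01540 = 0.01006 mol.
Product formed: 0.54 × 0.01006 = 0.005432 mol.
Rate: 0.005432 / 871 s = 6.2×10⁻⁶ mol s⁻¹.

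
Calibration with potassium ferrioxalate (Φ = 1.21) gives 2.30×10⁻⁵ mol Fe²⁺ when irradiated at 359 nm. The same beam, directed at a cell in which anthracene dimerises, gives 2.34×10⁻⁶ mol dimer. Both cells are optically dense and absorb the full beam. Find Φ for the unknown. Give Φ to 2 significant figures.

Φ = 0.12

Photons absorbed by the actinometer: 2.30×10⁻⁵ / 1.21 = 1.901×10⁻⁵ mol.
Φ(unknown) = 2.34×10⁻⁶ / 1.901×10⁻⁵ = 0.12.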